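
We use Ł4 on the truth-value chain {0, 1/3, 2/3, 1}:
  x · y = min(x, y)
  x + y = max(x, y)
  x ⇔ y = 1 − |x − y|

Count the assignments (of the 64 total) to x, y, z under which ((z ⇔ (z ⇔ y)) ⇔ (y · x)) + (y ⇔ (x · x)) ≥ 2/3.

value 1: 32 assignments (counts)
value 2/3: 15 assignments (counts)
value 1/3: 13 assignments
value 0: 4 assignments
So 47 of the 64 assignments meet the threshold.

47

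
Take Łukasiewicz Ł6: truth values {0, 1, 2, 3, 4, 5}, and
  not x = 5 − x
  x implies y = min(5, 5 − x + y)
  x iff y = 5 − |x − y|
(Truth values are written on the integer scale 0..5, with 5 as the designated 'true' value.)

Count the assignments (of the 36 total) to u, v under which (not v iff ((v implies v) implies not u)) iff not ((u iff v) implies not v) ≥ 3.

value 5: 7 assignments (counts)
value 4: 8 assignments (counts)
value 3: 9 assignments (counts)
value 2: 7 assignments
value 1: 4 assignments
value 0: 1 assignment
So 24 of the 36 assignments meet the threshold.

24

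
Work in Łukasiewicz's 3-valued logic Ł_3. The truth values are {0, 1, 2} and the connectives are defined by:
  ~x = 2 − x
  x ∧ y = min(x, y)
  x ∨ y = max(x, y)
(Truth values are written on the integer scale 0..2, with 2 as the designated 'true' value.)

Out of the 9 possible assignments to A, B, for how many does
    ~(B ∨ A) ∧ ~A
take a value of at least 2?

A = 0, B = 0 ↦ 2  ≥
A = 0, B = 1 ↦ 1  <
A = 0, B = 2 ↦ 0  <
A = 1, B = 0 ↦ 1  <
A = 1, B = 1 ↦ 1  <
A = 1, B = 2 ↦ 0  <
A = 2, B = 0 ↦ 0  <
A = 2, B = 1 ↦ 0  <
A = 2, B = 2 ↦ 0  <
So 1 of the 9 assignments meets the threshold.

1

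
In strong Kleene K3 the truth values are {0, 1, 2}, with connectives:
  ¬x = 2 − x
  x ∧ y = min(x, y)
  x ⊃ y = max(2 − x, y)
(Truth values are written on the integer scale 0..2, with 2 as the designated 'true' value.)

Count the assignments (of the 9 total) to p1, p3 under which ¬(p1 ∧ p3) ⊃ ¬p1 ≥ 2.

p1 = 0, p3 = 0 ↦ 2  ≥
p1 = 0, p3 = 1 ↦ 2  ≥
p1 = 0, p3 = 2 ↦ 2  ≥
p1 = 1, p3 = 0 ↦ 1  <
p1 = 1, p3 = 1 ↦ 1  <
p1 = 1, p3 = 2 ↦ 1  <
p1 = 2, p3 = 0 ↦ 0  <
p1 = 2, p3 = 1 ↦ 1  <
p1 = 2, p3 = 2 ↦ 2  ≥
So 4 of the 9 assignments meet the threshold.

4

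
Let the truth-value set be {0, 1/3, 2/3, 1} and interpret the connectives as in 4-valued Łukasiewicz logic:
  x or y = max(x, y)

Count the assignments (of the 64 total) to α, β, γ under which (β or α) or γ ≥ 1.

value 1: 37 assignments (counts)
value 2/3: 19 assignments
value 1/3: 7 assignments
value 0: 1 assignment
So 37 of the 64 assignments meet the threshold.

37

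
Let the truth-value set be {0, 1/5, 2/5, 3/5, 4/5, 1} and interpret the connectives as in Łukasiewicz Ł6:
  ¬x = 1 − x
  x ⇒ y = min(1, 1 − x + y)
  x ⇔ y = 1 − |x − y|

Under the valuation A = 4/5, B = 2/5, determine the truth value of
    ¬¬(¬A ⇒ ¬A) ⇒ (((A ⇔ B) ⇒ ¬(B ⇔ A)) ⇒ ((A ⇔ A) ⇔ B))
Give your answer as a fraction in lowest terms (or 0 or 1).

3/5

¬A = ¬4/5 = 1/5
¬A = ¬4/5 = 1/5
¬A ⇒ ¬A = 1/5 ⇒ 1/5 = 1
¬(¬A ⇒ ¬A) = ¬1 = 0
¬¬(¬A ⇒ ¬A) = ¬0 = 1
A ⇔ B = 4/5 ⇔ 2/5 = 3/5
B ⇔ A = 2/5 ⇔ 4/5 = 3/5
¬(B ⇔ A) = ¬3/5 = 2/5
(A ⇔ B) ⇒ ¬(B ⇔ A) = 3/5 ⇒ 2/5 = 4/5
A ⇔ A = 4/5 ⇔ 4/5 = 1
(A ⇔ A) ⇔ B = 1 ⇔ 2/5 = 2/5
((A ⇔ B) ⇒ ¬(B ⇔ A)) ⇒ ((A ⇔ A) ⇔ B) = 4/5 ⇒ 2/5 = 3/5
¬¬(¬A ⇒ ¬A) ⇒ (((A ⇔ B) ⇒ ¬(B ⇔ A)) ⇒ ((A ⇔ A) ⇔ B)) = 1 ⇒ 3/5 = 3/5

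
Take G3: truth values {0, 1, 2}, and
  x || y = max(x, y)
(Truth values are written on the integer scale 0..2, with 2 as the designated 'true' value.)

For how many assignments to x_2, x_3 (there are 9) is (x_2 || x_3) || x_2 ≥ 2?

x_2 = 0, x_3 = 0 ↦ 0  <
x_2 = 0, x_3 = 1 ↦ 1  <
x_2 = 0, x_3 = 2 ↦ 2  ≥
x_2 = 1, x_3 = 0 ↦ 1  <
x_2 = 1, x_3 = 1 ↦ 1  <
x_2 = 1, x_3 = 2 ↦ 2  ≥
x_2 = 2, x_3 = 0 ↦ 2  ≥
x_2 = 2, x_3 = 1 ↦ 2  ≥
x_2 = 2, x_3 = 2 ↦ 2  ≥
So 5 of the 9 assignments meet the threshold.

5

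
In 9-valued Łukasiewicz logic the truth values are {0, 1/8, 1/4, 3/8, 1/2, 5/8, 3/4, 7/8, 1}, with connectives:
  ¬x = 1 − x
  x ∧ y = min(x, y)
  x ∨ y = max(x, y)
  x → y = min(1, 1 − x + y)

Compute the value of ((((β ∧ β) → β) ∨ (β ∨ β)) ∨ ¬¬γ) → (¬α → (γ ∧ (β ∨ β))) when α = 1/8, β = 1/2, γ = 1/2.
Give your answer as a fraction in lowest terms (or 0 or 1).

β ∧ β = 1/2 ∧ 1/2 = 1/2
(β ∧ β) → β = 1/2 → 1/2 = 1
β ∨ β = 1/2 ∨ 1/2 = 1/2
((β ∧ β) → β) ∨ (β ∨ β) = 1 ∨ 1/2 = 1
¬γ = ¬1/2 = 1/2
¬¬γ = ¬1/2 = 1/2
(((β ∧ β) → β) ∨ (β ∨ β)) ∨ ¬¬γ = 1 ∨ 1/2 = 1
¬α = ¬1/8 = 7/8
β ∨ β = 1/2 ∨ 1/2 = 1/2
γ ∧ (β ∨ β) = 1/2 ∧ 1/2 = 1/2
¬α → (γ ∧ (β ∨ β)) = 7/8 → 1/2 = 5/8
((((β ∧ β) → β) ∨ (β ∨ β)) ∨ ¬¬γ) → (¬α → (γ ∧ (β ∨ β))) = 1 → 5/8 = 5/8

5/8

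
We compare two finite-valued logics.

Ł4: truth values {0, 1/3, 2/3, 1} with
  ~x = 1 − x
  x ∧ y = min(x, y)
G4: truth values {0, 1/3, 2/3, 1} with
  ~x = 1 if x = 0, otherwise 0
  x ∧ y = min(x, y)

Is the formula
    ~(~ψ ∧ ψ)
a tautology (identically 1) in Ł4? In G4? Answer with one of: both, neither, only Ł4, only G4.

In Ł4: at ψ = 1/3 the value is 2/3 — not a tautology.
In G4: every assignment gives 1 — tautology.

only G4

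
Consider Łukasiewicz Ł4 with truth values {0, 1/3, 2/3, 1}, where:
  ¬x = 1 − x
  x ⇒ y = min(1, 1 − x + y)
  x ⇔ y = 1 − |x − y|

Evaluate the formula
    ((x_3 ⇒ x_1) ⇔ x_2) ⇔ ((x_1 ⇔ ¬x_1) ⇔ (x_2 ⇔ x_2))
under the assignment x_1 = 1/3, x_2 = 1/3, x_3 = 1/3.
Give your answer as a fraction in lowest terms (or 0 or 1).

2/3

x_3 ⇒ x_1 = 1/3 ⇒ 1/3 = 1
(x_3 ⇒ x_1) ⇔ x_2 = 1 ⇔ 1/3 = 1/3
¬x_1 = ¬1/3 = 2/3
x_1 ⇔ ¬x_1 = 1/3 ⇔ 2/3 = 2/3
x_2 ⇔ x_2 = 1/3 ⇔ 1/3 = 1
(x_1 ⇔ ¬x_1) ⇔ (x_2 ⇔ x_2) = 2/3 ⇔ 1 = 2/3
((x_3 ⇒ x_1) ⇔ x_2) ⇔ ((x_1 ⇔ ¬x_1) ⇔ (x_2 ⇔ x_2)) = 1/3 ⇔ 2/3 = 2/3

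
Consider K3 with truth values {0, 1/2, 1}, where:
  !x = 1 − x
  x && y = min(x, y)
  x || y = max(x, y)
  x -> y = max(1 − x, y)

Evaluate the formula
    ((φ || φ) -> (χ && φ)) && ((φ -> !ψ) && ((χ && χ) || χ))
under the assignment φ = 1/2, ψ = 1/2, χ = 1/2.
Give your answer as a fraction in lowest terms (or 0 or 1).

1/2

φ || φ = 1/2 || 1/2 = 1/2
χ && φ = 1/2 && 1/2 = 1/2
(φ || φ) -> (χ && φ) = 1/2 -> 1/2 = 1/2
!ψ = !1/2 = 1/2
φ -> !ψ = 1/2 -> 1/2 = 1/2
χ && χ = 1/2 && 1/2 = 1/2
(χ && χ) || χ = 1/2 || 1/2 = 1/2
(φ -> !ψ) && ((χ && χ) || χ) = 1/2 && 1/2 = 1/2
((φ || φ) -> (χ && φ)) && ((φ -> !ψ) && ((χ && χ) || χ)) = 1/2 && 1/2 = 1/2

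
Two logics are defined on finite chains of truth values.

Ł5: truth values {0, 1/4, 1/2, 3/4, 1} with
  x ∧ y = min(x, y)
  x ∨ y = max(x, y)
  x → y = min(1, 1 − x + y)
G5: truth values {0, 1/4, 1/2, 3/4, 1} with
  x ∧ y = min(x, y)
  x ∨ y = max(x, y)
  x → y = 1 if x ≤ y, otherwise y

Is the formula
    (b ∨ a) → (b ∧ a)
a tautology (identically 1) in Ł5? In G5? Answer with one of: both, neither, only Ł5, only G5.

In Ł5: at a = 0, b = 1/4 the value is 3/4 — not a tautology.
In G5: at a = 0, b = 1/4 the value is 0 — not a tautology.

neither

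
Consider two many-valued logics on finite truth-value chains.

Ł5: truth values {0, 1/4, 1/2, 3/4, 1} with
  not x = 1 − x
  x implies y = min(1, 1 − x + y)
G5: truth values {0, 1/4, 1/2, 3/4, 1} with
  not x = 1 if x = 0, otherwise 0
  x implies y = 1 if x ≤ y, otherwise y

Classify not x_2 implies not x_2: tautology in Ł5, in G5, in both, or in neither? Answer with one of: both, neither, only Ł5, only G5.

both

In Ł5: every assignment gives 1 — tautology.
In G5: every assignment gives 1 — tautology.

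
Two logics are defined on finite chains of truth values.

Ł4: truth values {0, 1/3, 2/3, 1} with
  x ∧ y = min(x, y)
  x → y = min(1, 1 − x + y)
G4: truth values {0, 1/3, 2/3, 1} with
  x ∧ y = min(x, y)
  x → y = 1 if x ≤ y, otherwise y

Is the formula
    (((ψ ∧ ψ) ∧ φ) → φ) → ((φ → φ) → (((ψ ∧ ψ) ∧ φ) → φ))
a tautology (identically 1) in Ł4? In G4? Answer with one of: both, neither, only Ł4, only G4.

In Ł4: every assignment gives 1 — tautology.
In G4: every assignment gives 1 — tautology.

both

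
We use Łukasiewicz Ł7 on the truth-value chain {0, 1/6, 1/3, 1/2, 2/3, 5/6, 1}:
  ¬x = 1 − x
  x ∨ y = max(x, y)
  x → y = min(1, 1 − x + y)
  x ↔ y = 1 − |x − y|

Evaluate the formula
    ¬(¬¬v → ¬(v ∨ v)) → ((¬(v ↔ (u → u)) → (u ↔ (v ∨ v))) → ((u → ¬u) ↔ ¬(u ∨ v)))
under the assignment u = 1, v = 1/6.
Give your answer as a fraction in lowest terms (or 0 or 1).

¬v = ¬1/6 = 5/6
¬¬v = ¬5/6 = 1/6
v ∨ v = 1/6 ∨ 1/6 = 1/6
¬(v ∨ v) = ¬1/6 = 5/6
¬¬v → ¬(v ∨ v) = 1/6 → 5/6 = 1
¬(¬¬v → ¬(v ∨ v)) = ¬1 = 0
u → u = 1 → 1 = 1
v ↔ (u → u) = 1/6 ↔ 1 = 1/6
¬(v ↔ (u → u)) = ¬1/6 = 5/6
v ∨ v = 1/6 ∨ 1/6 = 1/6
u ↔ (v ∨ v) = 1 ↔ 1/6 = 1/6
¬(v ↔ (u → u)) → (u ↔ (v ∨ v)) = 5/6 → 1/6 = 1/3
¬u = ¬1 = 0
u → ¬u = 1 → 0 = 0
u ∨ v = 1 ∨ 1/6 = 1
¬(u ∨ v) = ¬1 = 0
(u → ¬u) ↔ ¬(u ∨ v) = 0 ↔ 0 = 1
(¬(v ↔ (u → u)) → (u ↔ (v ∨ v))) → ((u → ¬u) ↔ ¬(u ∨ v)) = 1/3 → 1 = 1
¬(¬¬v → ¬(v ∨ v)) → ((¬(v ↔ (u → u)) → (u ↔ (v ∨ v))) → ((u → ¬u) ↔ ¬(u ∨ v))) = 0 → 1 = 1

1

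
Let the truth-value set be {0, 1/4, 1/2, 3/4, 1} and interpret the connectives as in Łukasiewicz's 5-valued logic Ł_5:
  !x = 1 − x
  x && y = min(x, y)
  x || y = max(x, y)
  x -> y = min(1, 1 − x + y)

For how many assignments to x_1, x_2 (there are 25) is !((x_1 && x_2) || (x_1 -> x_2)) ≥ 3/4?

value 1: 1 assignment (counts)
value 3/4: 2 assignments (counts)
value 1/2: 3 assignments
value 1/4: 4 assignments
value 0: 15 assignments
So 3 of the 25 assignments meet the threshold.

3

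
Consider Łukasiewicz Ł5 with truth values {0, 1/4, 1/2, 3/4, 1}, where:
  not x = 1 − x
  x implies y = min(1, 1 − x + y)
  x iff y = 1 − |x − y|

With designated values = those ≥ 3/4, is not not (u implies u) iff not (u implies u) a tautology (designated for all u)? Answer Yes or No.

No

Counterexample: take u = 0.
u implies u = 0 implies 0 = 1
not (u implies u) = not 1 = 0
not not (u implies u) = not 0 = 1
not (u implies u) = not 1 = 0
not not (u implies u) iff not (u implies u) = 1 iff 0 = 0
This gives 0, which is below 3/4.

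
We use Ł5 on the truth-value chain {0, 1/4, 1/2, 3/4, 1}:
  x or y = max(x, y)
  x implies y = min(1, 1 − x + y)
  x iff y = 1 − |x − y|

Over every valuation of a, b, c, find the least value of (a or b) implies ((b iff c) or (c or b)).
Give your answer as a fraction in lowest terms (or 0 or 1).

Take a = 1, b = 0, c = 1/2:
a or b = 1 or 0 = 1
b iff c = 0 iff 1/2 = 1/2
c or b = 1/2 or 0 = 1/2
(b iff c) or (c or b) = 1/2 or 1/2 = 1/2
(a or b) implies ((b iff c) or (c or b)) = 1 implies 1/2 = 1/2
No assignment yields a value below 1/2, so this is the minimum.

1/2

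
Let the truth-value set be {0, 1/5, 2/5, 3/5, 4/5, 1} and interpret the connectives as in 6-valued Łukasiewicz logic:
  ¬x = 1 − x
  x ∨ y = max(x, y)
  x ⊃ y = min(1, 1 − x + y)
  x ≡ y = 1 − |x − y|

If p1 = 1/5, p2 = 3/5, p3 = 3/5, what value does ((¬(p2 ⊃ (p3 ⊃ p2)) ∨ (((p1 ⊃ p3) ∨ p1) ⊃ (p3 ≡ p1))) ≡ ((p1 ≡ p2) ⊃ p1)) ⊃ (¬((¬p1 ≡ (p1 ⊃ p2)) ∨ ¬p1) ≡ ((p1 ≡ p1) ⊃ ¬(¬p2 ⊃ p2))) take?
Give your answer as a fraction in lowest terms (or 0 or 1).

p3 ⊃ p2 = 3/5 ⊃ 3/5 = 1
p2 ⊃ (p3 ⊃ p2) = 3/5 ⊃ 1 = 1
¬(p2 ⊃ (p3 ⊃ p2)) = ¬1 = 0
p1 ⊃ p3 = 1/5 ⊃ 3/5 = 1
(p1 ⊃ p3) ∨ p1 = 1 ∨ 1/5 = 1
p3 ≡ p1 = 3/5 ≡ 1/5 = 3/5
((p1 ⊃ p3) ∨ p1) ⊃ (p3 ≡ p1) = 1 ⊃ 3/5 = 3/5
¬(p2 ⊃ (p3 ⊃ p2)) ∨ (((p1 ⊃ p3) ∨ p1) ⊃ (p3 ≡ p1)) = 0 ∨ 3/5 = 3/5
p1 ≡ p2 = 1/5 ≡ 3/5 = 3/5
(p1 ≡ p2) ⊃ p1 = 3/5 ⊃ 1/5 = 3/5
(¬(p2 ⊃ (p3 ⊃ p2)) ∨ (((p1 ⊃ p3) ∨ p1) ⊃ (p3 ≡ p1))) ≡ ((p1 ≡ p2) ⊃ p1) = 3/5 ≡ 3/5 = 1
¬p1 = ¬1/5 = 4/5
p1 ⊃ p2 = 1/5 ⊃ 3/5 = 1
¬p1 ≡ (p1 ⊃ p2) = 4/5 ≡ 1 = 4/5
¬p1 = ¬1/5 = 4/5
(¬p1 ≡ (p1 ⊃ p2)) ∨ ¬p1 = 4/5 ∨ 4/5 = 4/5
¬((¬p1 ≡ (p1 ⊃ p2)) ∨ ¬p1) = ¬4/5 = 1/5
p1 ≡ p1 = 1/5 ≡ 1/5 = 1
¬p2 = ¬3/5 = 2/5
¬p2 ⊃ p2 = 2/5 ⊃ 3/5 = 1
¬(¬p2 ⊃ p2) = ¬1 = 0
(p1 ≡ p1) ⊃ ¬(¬p2 ⊃ p2) = 1 ⊃ 0 = 0
¬((¬p1 ≡ (p1 ⊃ p2)) ∨ ¬p1) ≡ ((p1 ≡ p1) ⊃ ¬(¬p2 ⊃ p2)) = 1/5 ≡ 0 = 4/5
((¬(p2 ⊃ (p3 ⊃ p2)) ∨ (((p1 ⊃ p3) ∨ p1) ⊃ (p3 ≡ p1))) ≡ ((p1 ≡ p2) ⊃ p1)) ⊃ (¬((¬p1 ≡ (p1 ⊃ p2)) ∨ ¬p1) ≡ ((p1 ≡ p1) ⊃ ¬(¬p2 ⊃ p2))) = 1 ⊃ 4/5 = 4/5

4/5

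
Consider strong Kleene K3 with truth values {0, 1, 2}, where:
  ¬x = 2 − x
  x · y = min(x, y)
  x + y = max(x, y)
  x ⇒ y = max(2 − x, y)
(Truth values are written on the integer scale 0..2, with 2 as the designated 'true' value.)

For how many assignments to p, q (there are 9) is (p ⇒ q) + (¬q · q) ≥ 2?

p = 0, q = 0 ↦ 2  ≥
p = 0, q = 1 ↦ 2  ≥
p = 0, q = 2 ↦ 2  ≥
p = 1, q = 0 ↦ 1  <
p = 1, q = 1 ↦ 1  <
p = 1, q = 2 ↦ 2  ≥
p = 2, q = 0 ↦ 0  <
p = 2, q = 1 ↦ 1  <
p = 2, q = 2 ↦ 2  ≥
So 5 of the 9 assignments meet the threshold.

5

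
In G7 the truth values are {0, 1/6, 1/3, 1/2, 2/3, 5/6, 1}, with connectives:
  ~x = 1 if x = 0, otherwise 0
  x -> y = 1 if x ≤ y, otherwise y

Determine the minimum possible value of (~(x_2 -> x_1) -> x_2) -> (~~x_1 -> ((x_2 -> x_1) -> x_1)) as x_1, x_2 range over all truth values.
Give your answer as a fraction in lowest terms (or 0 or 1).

1/6

Take x_1 = 1/6, x_2 = 0:
x_2 -> x_1 = 0 -> 1/6 = 1
~(x_2 -> x_1) = ~1 = 0
~(x_2 -> x_1) -> x_2 = 0 -> 0 = 1
~x_1 = ~1/6 = 0
~~x_1 = ~0 = 1
x_2 -> x_1 = 0 -> 1/6 = 1
(x_2 -> x_1) -> x_1 = 1 -> 1/6 = 1/6
~~x_1 -> ((x_2 -> x_1) -> x_1) = 1 -> 1/6 = 1/6
(~(x_2 -> x_1) -> x_2) -> (~~x_1 -> ((x_2 -> x_1) -> x_1)) = 1 -> 1/6 = 1/6
No assignment yields a value below 1/6, so this is the minimum.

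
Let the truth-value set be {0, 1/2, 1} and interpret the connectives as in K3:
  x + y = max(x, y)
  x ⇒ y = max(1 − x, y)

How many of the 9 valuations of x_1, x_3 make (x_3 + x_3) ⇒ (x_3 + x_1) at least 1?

x_1 = 0, x_3 = 0 ↦ 1  ≥
x_1 = 0, x_3 = 1/2 ↦ 1/2  <
x_1 = 0, x_3 = 1 ↦ 1  ≥
x_1 = 1/2, x_3 = 0 ↦ 1  ≥
x_1 = 1/2, x_3 = 1/2 ↦ 1/2  <
x_1 = 1/2, x_3 = 1 ↦ 1  ≥
x_1 = 1, x_3 = 0 ↦ 1  ≥
x_1 = 1, x_3 = 1/2 ↦ 1  ≥
x_1 = 1, x_3 = 1 ↦ 1  ≥
So 7 of the 9 assignments meet the threshold.

7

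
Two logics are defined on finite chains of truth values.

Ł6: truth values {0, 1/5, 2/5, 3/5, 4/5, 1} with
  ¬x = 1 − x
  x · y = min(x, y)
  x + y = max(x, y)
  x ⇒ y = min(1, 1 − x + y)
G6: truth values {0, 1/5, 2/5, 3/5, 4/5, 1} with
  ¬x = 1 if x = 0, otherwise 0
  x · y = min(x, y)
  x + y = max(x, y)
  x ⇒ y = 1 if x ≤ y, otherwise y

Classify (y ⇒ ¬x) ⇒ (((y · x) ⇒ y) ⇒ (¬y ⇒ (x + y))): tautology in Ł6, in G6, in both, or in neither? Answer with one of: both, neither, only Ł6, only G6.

neither

In Ł6: at x = 0, y = 0 the value is 0 — not a tautology.
In G6: at x = 0, y = 0 the value is 0 — not a tautology.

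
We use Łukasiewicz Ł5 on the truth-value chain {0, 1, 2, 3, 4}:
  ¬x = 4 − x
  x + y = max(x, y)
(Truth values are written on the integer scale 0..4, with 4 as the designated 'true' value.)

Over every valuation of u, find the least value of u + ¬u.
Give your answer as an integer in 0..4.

2

Take u = 2:
¬u = ¬2 = 2
u + ¬u = 2 + 2 = 2
No assignment yields a value below 2, so this is the minimum.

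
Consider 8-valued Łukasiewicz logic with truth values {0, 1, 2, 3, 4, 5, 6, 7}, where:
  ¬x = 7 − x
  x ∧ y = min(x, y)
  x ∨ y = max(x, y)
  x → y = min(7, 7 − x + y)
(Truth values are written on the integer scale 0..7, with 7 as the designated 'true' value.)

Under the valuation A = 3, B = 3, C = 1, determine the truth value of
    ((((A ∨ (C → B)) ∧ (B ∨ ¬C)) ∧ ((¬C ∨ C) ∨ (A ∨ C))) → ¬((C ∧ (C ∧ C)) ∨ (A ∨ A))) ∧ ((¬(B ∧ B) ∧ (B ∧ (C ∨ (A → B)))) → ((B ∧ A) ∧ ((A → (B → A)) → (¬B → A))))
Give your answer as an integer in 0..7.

C → B = 1 → 3 = 7
A ∨ (C → B) = 3 ∨ 7 = 7
¬C = ¬1 = 6
B ∨ ¬C = 3 ∨ 6 = 6
(A ∨ (C → B)) ∧ (B ∨ ¬C) = 7 ∧ 6 = 6
¬C = ¬1 = 6
¬C ∨ C = 6 ∨ 1 = 6
A ∨ C = 3 ∨ 1 = 3
(¬C ∨ C) ∨ (A ∨ C) = 6 ∨ 3 = 6
((A ∨ (C → B)) ∧ (B ∨ ¬C)) ∧ ((¬C ∨ C) ∨ (A ∨ C)) = 6 ∧ 6 = 6
C ∧ C = 1 ∧ 1 = 1
C ∧ (C ∧ C) = 1 ∧ 1 = 1
A ∨ A = 3 ∨ 3 = 3
(C ∧ (C ∧ C)) ∨ (A ∨ A) = 1 ∨ 3 = 3
¬((C ∧ (C ∧ C)) ∨ (A ∨ A)) = ¬3 = 4
(((A ∨ (C → B)) ∧ (B ∨ ¬C)) ∧ ((¬C ∨ C) ∨ (A ∨ C))) → ¬((C ∧ (C ∧ C)) ∨ (A ∨ A)) = 6 → 4 = 5
B ∧ B = 3 ∧ 3 = 3
¬(B ∧ B) = ¬3 = 4
A → B = 3 → 3 = 7
C ∨ (A → B) = 1 ∨ 7 = 7
B ∧ (C ∨ (A → B)) = 3 ∧ 7 = 3
¬(B ∧ B) ∧ (B ∧ (C ∨ (A → B))) = 4 ∧ 3 = 3
B ∧ A = 3 ∧ 3 = 3
B → A = 3 → 3 = 7
A → (B → A) = 3 → 7 = 7
¬B = ¬3 = 4
¬B → A = 4 → 3 = 6
(A → (B → A)) → (¬B → A) = 7 → 6 = 6
(B ∧ A) ∧ ((A → (B → A)) → (¬B → A)) = 3 ∧ 6 = 3
(¬(B ∧ B) ∧ (B ∧ (C ∨ (A → B)))) → ((B ∧ A) ∧ ((A → (B → A)) → (¬B → A))) = 3 → 3 = 7
((((A ∨ (C → B)) ∧ (B ∨ ¬C)) ∧ ((¬C ∨ C) ∨ (A ∨ C))) → ¬((C ∧ (C ∧ C)) ∨ (A ∨ A))) ∧ ((¬(B ∧ B) ∧ (B ∧ (C ∨ (A → B)))) → ((B ∧ A) ∧ ((A → (B → A)) → (¬B → A)))) = 5 ∧ 7 = 5

5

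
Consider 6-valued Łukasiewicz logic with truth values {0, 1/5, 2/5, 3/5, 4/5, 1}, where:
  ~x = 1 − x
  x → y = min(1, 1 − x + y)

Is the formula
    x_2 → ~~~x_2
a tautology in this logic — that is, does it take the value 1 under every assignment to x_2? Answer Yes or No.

Counterexample: take x_2 = 3/5.
~x_2 = ~3/5 = 2/5
~~x_2 = ~2/5 = 3/5
~~~x_2 = ~3/5 = 2/5
x_2 → ~~~x_2 = 3/5 → 2/5 = 4/5
This gives 4/5 ≠ 1.

No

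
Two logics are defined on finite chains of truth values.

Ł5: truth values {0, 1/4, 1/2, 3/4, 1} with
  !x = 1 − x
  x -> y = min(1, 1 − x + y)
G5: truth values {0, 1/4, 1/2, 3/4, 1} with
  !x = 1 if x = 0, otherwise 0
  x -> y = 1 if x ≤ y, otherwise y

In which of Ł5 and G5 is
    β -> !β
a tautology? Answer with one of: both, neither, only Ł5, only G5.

neither

In Ł5: at β = 3/4 the value is 1/2 — not a tautology.
In G5: at β = 1/4 the value is 0 — not a tautology.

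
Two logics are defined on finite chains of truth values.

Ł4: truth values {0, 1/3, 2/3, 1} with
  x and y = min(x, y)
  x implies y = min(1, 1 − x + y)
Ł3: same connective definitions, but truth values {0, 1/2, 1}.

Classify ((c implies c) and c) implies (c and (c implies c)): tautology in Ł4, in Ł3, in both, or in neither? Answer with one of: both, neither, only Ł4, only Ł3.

In Ł4: every assignment gives 1 — tautology.
In Ł3: every assignment gives 1 — tautology.

both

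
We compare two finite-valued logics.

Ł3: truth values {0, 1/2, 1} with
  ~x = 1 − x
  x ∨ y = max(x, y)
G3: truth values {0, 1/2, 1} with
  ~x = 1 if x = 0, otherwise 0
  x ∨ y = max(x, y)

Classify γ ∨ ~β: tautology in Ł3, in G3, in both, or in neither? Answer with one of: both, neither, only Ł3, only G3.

In Ł3: at β = 1/2, γ = 0 the value is 1/2 — not a tautology.
In G3: at β = 1/2, γ = 0 the value is 0 — not a tautology.

neither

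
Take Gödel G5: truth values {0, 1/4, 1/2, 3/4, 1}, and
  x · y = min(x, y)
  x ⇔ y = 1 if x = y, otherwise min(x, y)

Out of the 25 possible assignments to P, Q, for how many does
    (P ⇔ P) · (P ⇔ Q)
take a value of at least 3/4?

7

value 1: 5 assignments (counts)
value 3/4: 2 assignments (counts)
value 1/2: 4 assignments
value 1/4: 6 assignments
value 0: 8 assignments
So 7 of the 25 assignments meet the threshold.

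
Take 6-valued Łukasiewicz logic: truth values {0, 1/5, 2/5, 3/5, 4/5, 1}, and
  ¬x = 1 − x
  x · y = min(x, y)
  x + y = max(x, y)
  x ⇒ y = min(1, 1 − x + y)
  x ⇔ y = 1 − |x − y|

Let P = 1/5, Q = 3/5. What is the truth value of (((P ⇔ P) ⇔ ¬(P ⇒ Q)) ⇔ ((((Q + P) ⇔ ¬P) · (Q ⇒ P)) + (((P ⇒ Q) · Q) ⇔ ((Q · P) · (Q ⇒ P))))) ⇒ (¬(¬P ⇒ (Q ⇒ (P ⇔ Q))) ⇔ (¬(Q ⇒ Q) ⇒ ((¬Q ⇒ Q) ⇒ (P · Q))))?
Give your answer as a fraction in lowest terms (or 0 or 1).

P ⇔ P = 1/5 ⇔ 1/5 = 1
P ⇒ Q = 1/5 ⇒ 3/5 = 1
¬(P ⇒ Q) = ¬1 = 0
(P ⇔ P) ⇔ ¬(P ⇒ Q) = 1 ⇔ 0 = 0
Q + P = 3/5 + 1/5 = 3/5
¬P = ¬1/5 = 4/5
(Q + P) ⇔ ¬P = 3/5 ⇔ 4/5 = 4/5
Q ⇒ P = 3/5 ⇒ 1/5 = 3/5
((Q + P) ⇔ ¬P) · (Q ⇒ P) = 4/5 · 3/5 = 3/5
P ⇒ Q = 1/5 ⇒ 3/5 = 1
(P ⇒ Q) · Q = 1 · 3/5 = 3/5
Q · P = 3/5 · 1/5 = 1/5
Q ⇒ P = 3/5 ⇒ 1/5 = 3/5
(Q · P) · (Q ⇒ P) = 1/5 · 3/5 = 1/5
((P ⇒ Q) · Q) ⇔ ((Q · P) · (Q ⇒ P)) = 3/5 ⇔ 1/5 = 3/5
(((Q + P) ⇔ ¬P) · (Q ⇒ P)) + (((P ⇒ Q) · Q) ⇔ ((Q · P) · (Q ⇒ P))) = 3/5 + 3/5 = 3/5
((P ⇔ P) ⇔ ¬(P ⇒ Q)) ⇔ ((((Q + P) ⇔ ¬P) · (Q ⇒ P)) + (((P ⇒ Q) · Q) ⇔ ((Q · P) · (Q ⇒ P)))) = 0 ⇔ 3/5 = 2/5
¬P = ¬1/5 = 4/5
P ⇔ Q = 1/5 ⇔ 3/5 = 3/5
Q ⇒ (P ⇔ Q) = 3/5 ⇒ 3/5 = 1
¬P ⇒ (Q ⇒ (P ⇔ Q)) = 4/5 ⇒ 1 = 1
¬(¬P ⇒ (Q ⇒ (P ⇔ Q))) = ¬1 = 0
Q ⇒ Q = 3/5 ⇒ 3/5 = 1
¬(Q ⇒ Q) = ¬1 = 0
¬Q = ¬3/5 = 2/5
¬Q ⇒ Q = 2/5 ⇒ 3/5 = 1
P · Q = 1/5 · 3/5 = 1/5
(¬Q ⇒ Q) ⇒ (P · Q) = 1 ⇒ 1/5 = 1/5
¬(Q ⇒ Q) ⇒ ((¬Q ⇒ Q) ⇒ (P · Q)) = 0 ⇒ 1/5 = 1
¬(¬P ⇒ (Q ⇒ (P ⇔ Q))) ⇔ (¬(Q ⇒ Q) ⇒ ((¬Q ⇒ Q) ⇒ (P · Q))) = 0 ⇔ 1 = 0
(((P ⇔ P) ⇔ ¬(P ⇒ Q)) ⇔ ((((Q + P) ⇔ ¬P) · (Q ⇒ P)) + (((P ⇒ Q) · Q) ⇔ ((Q · P) · (Q ⇒ P))))) ⇒ (¬(¬P ⇒ (Q ⇒ (P ⇔ Q))) ⇔ (¬(Q ⇒ Q) ⇒ ((¬Q ⇒ Q) ⇒ (P · Q)))) = 2/5 ⇒ 0 = 3/5

3/5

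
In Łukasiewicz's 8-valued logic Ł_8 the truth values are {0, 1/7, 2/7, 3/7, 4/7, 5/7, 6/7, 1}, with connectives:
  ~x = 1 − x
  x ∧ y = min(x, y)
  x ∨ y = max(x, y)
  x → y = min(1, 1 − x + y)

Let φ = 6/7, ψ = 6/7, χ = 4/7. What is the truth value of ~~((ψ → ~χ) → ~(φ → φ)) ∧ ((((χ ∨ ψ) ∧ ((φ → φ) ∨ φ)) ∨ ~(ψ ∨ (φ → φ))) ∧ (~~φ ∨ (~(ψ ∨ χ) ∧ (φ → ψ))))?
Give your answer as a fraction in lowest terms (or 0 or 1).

~χ = ~4/7 = 3/7
ψ → ~χ = 6/7 → 3/7 = 4/7
φ → φ = 6/7 → 6/7 = 1
~(φ → φ) = ~1 = 0
(ψ → ~χ) → ~(φ → φ) = 4/7 → 0 = 3/7
~((ψ → ~χ) → ~(φ → φ)) = ~3/7 = 4/7
~~((ψ → ~χ) → ~(φ → φ)) = ~4/7 = 3/7
χ ∨ ψ = 4/7 ∨ 6/7 = 6/7
φ → φ = 6/7 → 6/7 = 1
(φ → φ) ∨ φ = 1 ∨ 6/7 = 1
(χ ∨ ψ) ∧ ((φ → φ) ∨ φ) = 6/7 ∧ 1 = 6/7
φ → φ = 6/7 → 6/7 = 1
ψ ∨ (φ → φ) = 6/7 ∨ 1 = 1
~(ψ ∨ (φ → φ)) = ~1 = 0
((χ ∨ ψ) ∧ ((φ → φ) ∨ φ)) ∨ ~(ψ ∨ (φ → φ)) = 6/7 ∨ 0 = 6/7
~φ = ~6/7 = 1/7
~~φ = ~1/7 = 6/7
ψ ∨ χ = 6/7 ∨ 4/7 = 6/7
~(ψ ∨ χ) = ~6/7 = 1/7
φ → ψ = 6/7 → 6/7 = 1
~(ψ ∨ χ) ∧ (φ → ψ) = 1/7 ∧ 1 = 1/7
~~φ ∨ (~(ψ ∨ χ) ∧ (φ → ψ)) = 6/7 ∨ 1/7 = 6/7
(((χ ∨ ψ) ∧ ((φ → φ) ∨ φ)) ∨ ~(ψ ∨ (φ → φ))) ∧ (~~φ ∨ (~(ψ ∨ χ) ∧ (φ → ψ))) = 6/7 ∧ 6/7 = 6/7
~~((ψ → ~χ) → ~(φ → φ)) ∧ ((((χ ∨ ψ) ∧ ((φ → φ) ∨ φ)) ∨ ~(ψ ∨ (φ → φ))) ∧ (~~φ ∨ (~(ψ ∨ χ) ∧ (φ → ψ)))) = 3/7 ∧ 6/7 = 3/7

3/7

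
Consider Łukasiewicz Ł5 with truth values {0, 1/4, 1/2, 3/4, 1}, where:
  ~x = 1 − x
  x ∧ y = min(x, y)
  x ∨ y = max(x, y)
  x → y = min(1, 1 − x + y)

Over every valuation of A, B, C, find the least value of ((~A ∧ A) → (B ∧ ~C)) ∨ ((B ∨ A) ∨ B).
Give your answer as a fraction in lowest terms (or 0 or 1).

1/2

Take A = 1/2, B = 0, C = 0:
~A = ~1/2 = 1/2
~A ∧ A = 1/2 ∧ 1/2 = 1/2
~C = ~0 = 1
B ∧ ~C = 0 ∧ 1 = 0
(~A ∧ A) → (B ∧ ~C) = 1/2 → 0 = 1/2
B ∨ A = 0 ∨ 1/2 = 1/2
(B ∨ A) ∨ B = 1/2 ∨ 0 = 1/2
((~A ∧ A) → (B ∧ ~C)) ∨ ((B ∨ A) ∨ B) = 1/2 ∨ 1/2 = 1/2
No assignment yields a value below 1/2, so this is the minimum.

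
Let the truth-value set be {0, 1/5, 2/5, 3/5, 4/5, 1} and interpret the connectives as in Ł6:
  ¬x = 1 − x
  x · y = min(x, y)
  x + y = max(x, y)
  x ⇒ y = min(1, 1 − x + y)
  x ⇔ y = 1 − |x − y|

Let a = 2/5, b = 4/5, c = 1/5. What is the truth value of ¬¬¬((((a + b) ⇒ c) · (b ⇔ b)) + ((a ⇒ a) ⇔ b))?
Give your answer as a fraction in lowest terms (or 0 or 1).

a + b = 2/5 + 4/5 = 4/5
(a + b) ⇒ c = 4/5 ⇒ 1/5 = 2/5
b ⇔ b = 4/5 ⇔ 4/5 = 1
((a + b) ⇒ c) · (b ⇔ b) = 2/5 · 1 = 2/5
a ⇒ a = 2/5 ⇒ 2/5 = 1
(a ⇒ a) ⇔ b = 1 ⇔ 4/5 = 4/5
(((a + b) ⇒ c) · (b ⇔ b)) + ((a ⇒ a) ⇔ b) = 2/5 + 4/5 = 4/5
¬((((a + b) ⇒ c) · (b ⇔ b)) + ((a ⇒ a) ⇔ b)) = ¬4/5 = 1/5
¬¬((((a + b) ⇒ c) · (b ⇔ b)) + ((a ⇒ a) ⇔ b)) = ¬1/5 = 4/5
¬¬¬((((a + b) ⇒ c) · (b ⇔ b)) + ((a ⇒ a) ⇔ b)) = ¬4/5 = 1/5

1/5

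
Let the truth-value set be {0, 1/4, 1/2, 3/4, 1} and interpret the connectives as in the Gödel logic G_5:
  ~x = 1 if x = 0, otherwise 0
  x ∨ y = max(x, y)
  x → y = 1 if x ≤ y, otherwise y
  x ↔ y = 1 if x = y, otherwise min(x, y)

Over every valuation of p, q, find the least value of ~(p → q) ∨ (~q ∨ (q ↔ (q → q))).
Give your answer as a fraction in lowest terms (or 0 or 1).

Take p = 0, q = 1/4:
p → q = 0 → 1/4 = 1
~(p → q) = ~1 = 0
~q = ~1/4 = 0
q → q = 1/4 → 1/4 = 1
q ↔ (q → q) = 1/4 ↔ 1 = 1/4
~q ∨ (q ↔ (q → q)) = 0 ∨ 1/4 = 1/4
~(p → q) ∨ (~q ∨ (q ↔ (q → q))) = 0 ∨ 1/4 = 1/4
No assignment yields a value below 1/4, so this is the minimum.

1/4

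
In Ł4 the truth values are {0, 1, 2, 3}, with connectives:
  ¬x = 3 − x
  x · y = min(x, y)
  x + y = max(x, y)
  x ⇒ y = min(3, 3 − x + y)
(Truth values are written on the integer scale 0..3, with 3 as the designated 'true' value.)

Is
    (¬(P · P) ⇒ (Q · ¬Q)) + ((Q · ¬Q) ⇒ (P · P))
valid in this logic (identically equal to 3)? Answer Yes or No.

Counterexample: take P = 0, Q = 1.
P · P = 0 · 0 = 0
¬(P · P) = ¬0 = 3
¬Q = ¬1 = 2
Q · ¬Q = 1 · 2 = 1
¬(P · P) ⇒ (Q · ¬Q) = 3 ⇒ 1 = 1
¬Q = ¬1 = 2
Q · ¬Q = 1 · 2 = 1
P · P = 0 · 0 = 0
(Q · ¬Q) ⇒ (P · P) = 1 ⇒ 0 = 2
(¬(P · P) ⇒ (Q · ¬Q)) + ((Q · ¬Q) ⇒ (P · P)) = 1 + 2 = 2
This gives 2 ≠ 3.

No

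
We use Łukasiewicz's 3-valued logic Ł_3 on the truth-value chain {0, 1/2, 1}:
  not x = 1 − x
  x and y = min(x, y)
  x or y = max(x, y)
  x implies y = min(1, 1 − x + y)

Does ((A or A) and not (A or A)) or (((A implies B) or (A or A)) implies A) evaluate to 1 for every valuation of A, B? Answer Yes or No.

Counterexample: take A = 0, B = 0.
A or A = 0 or 0 = 0
A or A = 0 or 0 = 0
not (A or A) = not 0 = 1
(A or A) and not (A or A) = 0 and 1 = 0
A implies B = 0 implies 0 = 1
A or A = 0 or 0 = 0
(A implies B) or (A or A) = 1 or 0 = 1
((A implies B) or (A or A)) implies A = 1 implies 0 = 0
((A or A) and not (A or A)) or (((A implies B) or (A or A)) implies A) = 0 or 0 = 0
This gives 0 ≠ 1.

No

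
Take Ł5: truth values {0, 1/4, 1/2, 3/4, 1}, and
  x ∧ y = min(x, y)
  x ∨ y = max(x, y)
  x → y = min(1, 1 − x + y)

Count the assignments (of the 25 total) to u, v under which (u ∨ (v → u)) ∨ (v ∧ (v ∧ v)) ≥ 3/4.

24

value 1: 19 assignments (counts)
value 3/4: 5 assignments (counts)
value 1/2: 1 assignment
So 24 of the 25 assignments meet the threshold.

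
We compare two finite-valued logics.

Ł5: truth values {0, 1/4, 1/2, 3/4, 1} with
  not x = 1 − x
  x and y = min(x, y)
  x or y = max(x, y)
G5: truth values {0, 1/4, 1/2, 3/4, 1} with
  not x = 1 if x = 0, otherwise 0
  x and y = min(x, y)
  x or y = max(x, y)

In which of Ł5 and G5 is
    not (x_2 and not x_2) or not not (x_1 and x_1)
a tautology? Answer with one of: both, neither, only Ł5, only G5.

In Ł5: at x_1 = 0, x_2 = 1/4 the value is 3/4 — not a tautology.
In G5: every assignment gives 1 — tautology.

only G5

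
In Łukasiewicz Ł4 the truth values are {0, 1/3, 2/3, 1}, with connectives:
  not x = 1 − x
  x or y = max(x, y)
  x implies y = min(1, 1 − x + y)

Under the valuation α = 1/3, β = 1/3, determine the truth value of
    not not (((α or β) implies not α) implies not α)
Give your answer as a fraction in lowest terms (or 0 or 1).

α or β = 1/3 or 1/3 = 1/3
not α = not 1/3 = 2/3
(α or β) implies not α = 1/3 implies 2/3 = 1
not α = not 1/3 = 2/3
((α or β) implies not α) implies not α = 1 implies 2/3 = 2/3
not (((α or β) implies not α) implies not α) = not 2/3 = 1/3
not not (((α or β) implies not α) implies not α) = not 1/3 = 2/3

2/3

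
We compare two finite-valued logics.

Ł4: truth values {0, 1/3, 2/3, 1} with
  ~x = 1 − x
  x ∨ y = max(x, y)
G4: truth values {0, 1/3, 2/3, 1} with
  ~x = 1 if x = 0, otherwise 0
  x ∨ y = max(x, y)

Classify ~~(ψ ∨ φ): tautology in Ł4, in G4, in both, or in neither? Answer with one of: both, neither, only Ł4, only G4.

In Ł4: at φ = 0, ψ = 0 the value is 0 — not a tautology.
In G4: at φ = 0, ψ = 0 the value is 0 — not a tautology.

neither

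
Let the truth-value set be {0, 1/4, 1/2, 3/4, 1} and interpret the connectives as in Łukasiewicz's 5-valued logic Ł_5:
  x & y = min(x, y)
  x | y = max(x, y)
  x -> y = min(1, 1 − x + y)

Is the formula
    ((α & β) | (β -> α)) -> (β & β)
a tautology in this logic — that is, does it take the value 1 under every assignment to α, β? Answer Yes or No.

No

Counterexample: take α = 0, β = 0.
α & β = 0 & 0 = 0
β -> α = 0 -> 0 = 1
(α & β) | (β -> α) = 0 | 1 = 1
β & β = 0 & 0 = 0
((α & β) | (β -> α)) -> (β & β) = 1 -> 0 = 0
This gives 0 ≠ 1.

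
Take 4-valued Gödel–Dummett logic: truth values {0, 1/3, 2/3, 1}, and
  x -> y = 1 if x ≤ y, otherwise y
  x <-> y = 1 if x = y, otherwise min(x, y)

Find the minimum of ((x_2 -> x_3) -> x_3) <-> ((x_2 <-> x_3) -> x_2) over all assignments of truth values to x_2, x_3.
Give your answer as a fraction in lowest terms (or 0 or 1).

1/3

Take x_2 = 0, x_3 = 1/3:
x_2 -> x_3 = 0 -> 1/3 = 1
(x_2 -> x_3) -> x_3 = 1 -> 1/3 = 1/3
x_2 <-> x_3 = 0 <-> 1/3 = 0
(x_2 <-> x_3) -> x_2 = 0 -> 0 = 1
((x_2 -> x_3) -> x_3) <-> ((x_2 <-> x_3) -> x_2) = 1/3 <-> 1 = 1/3
No assignment yields a value below 1/3, so this is the minimum.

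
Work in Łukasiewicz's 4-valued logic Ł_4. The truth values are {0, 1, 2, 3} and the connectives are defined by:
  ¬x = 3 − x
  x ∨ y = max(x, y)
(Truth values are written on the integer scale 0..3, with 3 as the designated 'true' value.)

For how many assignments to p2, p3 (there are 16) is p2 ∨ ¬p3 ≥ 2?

p2 = 0, p3 = 0 ↦ 3  ≥
p2 = 0, p3 = 1 ↦ 2  ≥
p2 = 0, p3 = 2 ↦ 1  <
p2 = 0, p3 = 3 ↦ 0  <
p2 = 1, p3 = 0 ↦ 3  ≥
p2 = 1, p3 = 1 ↦ 2  ≥
p2 = 1, p3 = 2 ↦ 1  <
p2 = 1, p3 = 3 ↦ 1  <
p2 = 2, p3 = 0 ↦ 3  ≥
p2 = 2, p3 = 1 ↦ 2  ≥
p2 = 2, p3 = 2 ↦ 2  ≥
p2 = 2, p3 = 3 ↦ 2  ≥
p2 = 3, p3 = 0 ↦ 3  ≥
p2 = 3, p3 = 1 ↦ 3  ≥
p2 = 3, p3 = 2 ↦ 3  ≥
p2 = 3, p3 = 3 ↦ 3  ≥
So 12 of the 16 assignments meet the threshold.

12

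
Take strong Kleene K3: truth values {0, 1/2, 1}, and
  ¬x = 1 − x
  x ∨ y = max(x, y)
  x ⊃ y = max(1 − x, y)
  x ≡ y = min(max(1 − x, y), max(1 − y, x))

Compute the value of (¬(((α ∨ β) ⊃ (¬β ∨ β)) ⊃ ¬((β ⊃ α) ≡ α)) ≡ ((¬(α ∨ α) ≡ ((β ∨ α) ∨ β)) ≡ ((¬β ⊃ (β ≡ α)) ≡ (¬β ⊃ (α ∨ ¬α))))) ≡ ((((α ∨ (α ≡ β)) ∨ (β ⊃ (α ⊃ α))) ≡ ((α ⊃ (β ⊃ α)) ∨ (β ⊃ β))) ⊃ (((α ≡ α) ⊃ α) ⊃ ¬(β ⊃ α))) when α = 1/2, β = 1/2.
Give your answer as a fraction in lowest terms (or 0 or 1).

1/2

α ∨ β = 1/2 ∨ 1/2 = 1/2
¬β = ¬1/2 = 1/2
¬β ∨ β = 1/2 ∨ 1/2 = 1/2
(α ∨ β) ⊃ (¬β ∨ β) = 1/2 ⊃ 1/2 = 1/2
β ⊃ α = 1/2 ⊃ 1/2 = 1/2
(β ⊃ α) ≡ α = 1/2 ≡ 1/2 = 1/2
¬((β ⊃ α) ≡ α) = ¬1/2 = 1/2
((α ∨ β) ⊃ (¬β ∨ β)) ⊃ ¬((β ⊃ α) ≡ α) = 1/2 ⊃ 1/2 = 1/2
¬(((α ∨ β) ⊃ (¬β ∨ β)) ⊃ ¬((β ⊃ α) ≡ α)) = ¬1/2 = 1/2
α ∨ α = 1/2 ∨ 1/2 = 1/2
¬(α ∨ α) = ¬1/2 = 1/2
β ∨ α = 1/2 ∨ 1/2 = 1/2
(β ∨ α) ∨ β = 1/2 ∨ 1/2 = 1/2
¬(α ∨ α) ≡ ((β ∨ α) ∨ β) = 1/2 ≡ 1/2 = 1/2
¬β = ¬1/2 = 1/2
β ≡ α = 1/2 ≡ 1/2 = 1/2
¬β ⊃ (β ≡ α) = 1/2 ⊃ 1/2 = 1/2
¬β = ¬1/2 = 1/2
¬α = ¬1/2 = 1/2
α ∨ ¬α = 1/2 ∨ 1/2 = 1/2
¬β ⊃ (α ∨ ¬α) = 1/2 ⊃ 1/2 = 1/2
(¬β ⊃ (β ≡ α)) ≡ (¬β ⊃ (α ∨ ¬α)) = 1/2 ≡ 1/2 = 1/2
(¬(α ∨ α) ≡ ((β ∨ α) ∨ β)) ≡ ((¬β ⊃ (β ≡ α)) ≡ (¬β ⊃ (α ∨ ¬α))) = 1/2 ≡ 1/2 = 1/2
¬(((α ∨ β) ⊃ (¬β ∨ β)) ⊃ ¬((β ⊃ α) ≡ α)) ≡ ((¬(α ∨ α) ≡ ((β ∨ α) ∨ β)) ≡ ((¬β ⊃ (β ≡ α)) ≡ (¬β ⊃ (α ∨ ¬α)))) = 1/2 ≡ 1/2 = 1/2
α ≡ β = 1/2 ≡ 1/2 = 1/2
α ∨ (α ≡ β) = 1/2 ∨ 1/2 = 1/2
α ⊃ α = 1/2 ⊃ 1/2 = 1/2
β ⊃ (α ⊃ α) = 1/2 ⊃ 1/2 = 1/2
(α ∨ (α ≡ β)) ∨ (β ⊃ (α ⊃ α)) = 1/2 ∨ 1/2 = 1/2
β ⊃ α = 1/2 ⊃ 1/2 = 1/2
α ⊃ (β ⊃ α) = 1/2 ⊃ 1/2 = 1/2
β ⊃ β = 1/2 ⊃ 1/2 = 1/2
(α ⊃ (β ⊃ α)) ∨ (β ⊃ β) = 1/2 ∨ 1/2 = 1/2
((α ∨ (α ≡ β)) ∨ (β ⊃ (α ⊃ α))) ≡ ((α ⊃ (β ⊃ α)) ∨ (β ⊃ β)) = 1/2 ≡ 1/2 = 1/2
α ≡ α = 1/2 ≡ 1/2 = 1/2
(α ≡ α) ⊃ α = 1/2 ⊃ 1/2 = 1/2
β ⊃ α = 1/2 ⊃ 1/2 = 1/2
¬(β ⊃ α) = ¬1/2 = 1/2
((α ≡ α) ⊃ α) ⊃ ¬(β ⊃ α) = 1/2 ⊃ 1/2 = 1/2
(((α ∨ (α ≡ β)) ∨ (β ⊃ (α ⊃ α))) ≡ ((α ⊃ (β ⊃ α)) ∨ (β ⊃ β))) ⊃ (((α ≡ α) ⊃ α) ⊃ ¬(β ⊃ α)) = 1/2 ⊃ 1/2 = 1/2
(¬(((α ∨ β) ⊃ (¬β ∨ β)) ⊃ ¬((β ⊃ α) ≡ α)) ≡ ((¬(α ∨ α) ≡ ((β ∨ α) ∨ β)) ≡ ((¬β ⊃ (β ≡ α)) ≡ (¬β ⊃ (α ∨ ¬α))))) ≡ ((((α ∨ (α ≡ β)) ∨ (β ⊃ (α ⊃ α))) ≡ ((α ⊃ (β ⊃ α)) ∨ (β ⊃ β))) ⊃ (((α ≡ α) ⊃ α) ⊃ ¬(β ⊃ α))) = 1/2 ≡ 1/2 = 1/2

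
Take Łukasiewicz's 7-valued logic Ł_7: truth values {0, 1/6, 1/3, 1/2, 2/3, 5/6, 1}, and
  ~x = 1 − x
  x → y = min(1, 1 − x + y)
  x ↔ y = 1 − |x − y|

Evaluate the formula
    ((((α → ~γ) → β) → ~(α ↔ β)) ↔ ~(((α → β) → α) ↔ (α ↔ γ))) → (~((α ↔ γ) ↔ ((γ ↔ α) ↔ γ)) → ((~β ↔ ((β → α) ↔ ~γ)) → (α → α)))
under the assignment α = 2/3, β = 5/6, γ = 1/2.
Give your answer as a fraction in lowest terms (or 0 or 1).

1

~γ = ~1/2 = 1/2
α → ~γ = 2/3 → 1/2 = 5/6
(α → ~γ) → β = 5/6 → 5/6 = 1
α ↔ β = 2/3 ↔ 5/6 = 5/6
~(α ↔ β) = ~5/6 = 1/6
((α → ~γ) → β) → ~(α ↔ β) = 1 → 1/6 = 1/6
α → β = 2/3 → 5/6 = 1
(α → β) → α = 1 → 2/3 = 2/3
α ↔ γ = 2/3 ↔ 1/2 = 5/6
((α → β) → α) ↔ (α ↔ γ) = 2/3 ↔ 5/6 = 5/6
~(((α → β) → α) ↔ (α ↔ γ)) = ~5/6 = 1/6
(((α → ~γ) → β) → ~(α ↔ β)) ↔ ~(((α → β) → α) ↔ (α ↔ γ)) = 1/6 ↔ 1/6 = 1
α ↔ γ = 2/3 ↔ 1/2 = 5/6
γ ↔ α = 1/2 ↔ 2/3 = 5/6
(γ ↔ α) ↔ γ = 5/6 ↔ 1/2 = 2/3
(α ↔ γ) ↔ ((γ ↔ α) ↔ γ) = 5/6 ↔ 2/3 = 5/6
~((α ↔ γ) ↔ ((γ ↔ α) ↔ γ)) = ~5/6 = 1/6
~β = ~5/6 = 1/6
β → α = 5/6 → 2/3 = 5/6
~γ = ~1/2 = 1/2
(β → α) ↔ ~γ = 5/6 ↔ 1/2 = 2/3
~β ↔ ((β → α) ↔ ~γ) = 1/6 ↔ 2/3 = 1/2
α → α = 2/3 → 2/3 = 1
(~β ↔ ((β → α) ↔ ~γ)) → (α → α) = 1/2 → 1 = 1
~((α ↔ γ) ↔ ((γ ↔ α) ↔ γ)) → ((~β ↔ ((β → α) ↔ ~γ)) → (α → α)) = 1/6 → 1 = 1
((((α → ~γ) → β) → ~(α ↔ β)) ↔ ~(((α → β) → α) ↔ (α ↔ γ))) → (~((α ↔ γ) ↔ ((γ ↔ α) ↔ γ)) → ((~β ↔ ((β → α) ↔ ~γ)) → (α → α))) = 1 → 1 = 1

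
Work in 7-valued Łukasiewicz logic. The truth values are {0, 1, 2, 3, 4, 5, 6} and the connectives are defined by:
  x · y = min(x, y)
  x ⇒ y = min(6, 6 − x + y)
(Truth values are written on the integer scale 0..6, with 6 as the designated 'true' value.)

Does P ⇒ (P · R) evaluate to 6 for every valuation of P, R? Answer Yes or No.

Counterexample: take P = 1, R = 0.
P · R = 1 · 0 = 0
P ⇒ (P · R) = 1 ⇒ 0 = 5
This gives 5 ≠ 6.

No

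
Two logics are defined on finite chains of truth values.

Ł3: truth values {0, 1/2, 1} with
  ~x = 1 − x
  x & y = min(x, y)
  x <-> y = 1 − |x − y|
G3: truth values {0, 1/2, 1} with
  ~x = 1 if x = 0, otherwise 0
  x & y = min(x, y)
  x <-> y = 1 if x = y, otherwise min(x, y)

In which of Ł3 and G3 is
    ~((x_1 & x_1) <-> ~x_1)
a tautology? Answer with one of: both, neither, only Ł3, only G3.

In Ł3: at x_1 = 1/2 the value is 0 — not a tautology.
In G3: every assignment gives 1 — tautology.

only G3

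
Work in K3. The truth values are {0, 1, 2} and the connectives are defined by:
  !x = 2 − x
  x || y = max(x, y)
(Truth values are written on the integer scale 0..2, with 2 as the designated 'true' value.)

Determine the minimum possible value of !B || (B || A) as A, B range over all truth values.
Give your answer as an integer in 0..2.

Take A = 0, B = 1:
!B = !1 = 1
B || A = 1 || 0 = 1
!B || (B || A) = 1 || 1 = 1
No assignment yields a value below 1, so this is the minimum.

1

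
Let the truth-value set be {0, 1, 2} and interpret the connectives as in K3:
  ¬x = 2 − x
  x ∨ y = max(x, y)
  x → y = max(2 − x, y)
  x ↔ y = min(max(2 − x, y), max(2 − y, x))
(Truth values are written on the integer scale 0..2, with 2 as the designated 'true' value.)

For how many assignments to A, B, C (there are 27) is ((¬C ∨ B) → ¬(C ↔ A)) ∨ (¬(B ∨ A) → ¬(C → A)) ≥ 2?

value 2: 18 assignments (counts)
value 1: 8 assignments
value 0: 1 assignment
So 18 of the 27 assignments meet the threshold.

18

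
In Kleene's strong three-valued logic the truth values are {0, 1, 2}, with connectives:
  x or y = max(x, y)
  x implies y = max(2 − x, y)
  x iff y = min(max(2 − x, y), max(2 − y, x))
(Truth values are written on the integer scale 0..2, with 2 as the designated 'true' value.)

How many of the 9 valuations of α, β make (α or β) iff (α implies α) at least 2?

α = 0, β = 0 ↦ 0  <
α = 0, β = 1 ↦ 1  <
α = 0, β = 2 ↦ 2  ≥
α = 1, β = 0 ↦ 1  <
α = 1, β = 1 ↦ 1  <
α = 1, β = 2 ↦ 1  <
α = 2, β = 0 ↦ 2  ≥
α = 2, β = 1 ↦ 2  ≥
α = 2, β = 2 ↦ 2  ≥
So 4 of the 9 assignments meet the threshold.

4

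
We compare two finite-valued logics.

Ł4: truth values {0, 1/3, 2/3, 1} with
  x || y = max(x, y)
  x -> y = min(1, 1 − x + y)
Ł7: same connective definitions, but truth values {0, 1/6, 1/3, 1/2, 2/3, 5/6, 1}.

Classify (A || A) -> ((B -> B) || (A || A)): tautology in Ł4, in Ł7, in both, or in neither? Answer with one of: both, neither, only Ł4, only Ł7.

In Ł4: every assignment gives 1 — tautology.
In Ł7: every assignment gives 1 — tautology.

both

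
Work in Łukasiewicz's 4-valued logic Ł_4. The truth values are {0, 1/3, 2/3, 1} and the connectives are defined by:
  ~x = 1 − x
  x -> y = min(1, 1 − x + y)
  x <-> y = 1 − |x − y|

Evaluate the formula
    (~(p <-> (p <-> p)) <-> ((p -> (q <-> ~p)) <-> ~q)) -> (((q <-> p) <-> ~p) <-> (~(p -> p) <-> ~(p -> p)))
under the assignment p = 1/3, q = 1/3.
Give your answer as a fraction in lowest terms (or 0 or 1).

p <-> p = 1/3 <-> 1/3 = 1
p <-> (p <-> p) = 1/3 <-> 1 = 1/3
~(p <-> (p <-> p)) = ~1/3 = 2/3
~p = ~1/3 = 2/3
q <-> ~p = 1/3 <-> 2/3 = 2/3
p -> (q <-> ~p) = 1/3 -> 2/3 = 1
~q = ~1/3 = 2/3
(p -> (q <-> ~p)) <-> ~q = 1 <-> 2/3 = 2/3
~(p <-> (p <-> p)) <-> ((p -> (q <-> ~p)) <-> ~q) = 2/3 <-> 2/3 = 1
q <-> p = 1/3 <-> 1/3 = 1
~p = ~1/3 = 2/3
(q <-> p) <-> ~p = 1 <-> 2/3 = 2/3
p -> p = 1/3 -> 1/3 = 1
~(p -> p) = ~1 = 0
p -> p = 1/3 -> 1/3 = 1
~(p -> p) = ~1 = 0
~(p -> p) <-> ~(p -> p) = 0 <-> 0 = 1
((q <-> p) <-> ~p) <-> (~(p -> p) <-> ~(p -> p)) = 2/3 <-> 1 = 2/3
(~(p <-> (p <-> p)) <-> ((p -> (q <-> ~p)) <-> ~q)) -> (((q <-> p) <-> ~p) <-> (~(p -> p) <-> ~(p -> p))) = 1 -> 2/3 = 2/3

2/3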